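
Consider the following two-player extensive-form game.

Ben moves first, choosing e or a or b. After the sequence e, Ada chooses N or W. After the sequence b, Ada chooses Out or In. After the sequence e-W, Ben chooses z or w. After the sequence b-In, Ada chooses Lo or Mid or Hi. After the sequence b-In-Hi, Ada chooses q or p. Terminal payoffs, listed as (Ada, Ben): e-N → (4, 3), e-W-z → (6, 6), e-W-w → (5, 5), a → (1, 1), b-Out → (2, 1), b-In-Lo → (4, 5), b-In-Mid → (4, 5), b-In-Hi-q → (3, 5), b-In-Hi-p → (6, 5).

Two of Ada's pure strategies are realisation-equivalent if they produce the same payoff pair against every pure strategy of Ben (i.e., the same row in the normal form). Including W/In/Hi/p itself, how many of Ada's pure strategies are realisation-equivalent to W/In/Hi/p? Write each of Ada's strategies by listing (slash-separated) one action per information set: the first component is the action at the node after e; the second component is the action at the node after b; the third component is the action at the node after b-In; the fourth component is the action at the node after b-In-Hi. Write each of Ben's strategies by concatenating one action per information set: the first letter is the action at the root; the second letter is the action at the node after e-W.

Row for W/In/Hi/p (columns ez, ew, az, aw, bz, bw): (6,6) (5,5) (1,1) (1,1) (6,5) (6,5).
Every one of Ada's information sets is on the play path for some reply by Ben when Ada follows W/In/Hi/p.
Changing the action at any of them therefore changes at least one column, so only W/In/Hi/p itself gives this row.

1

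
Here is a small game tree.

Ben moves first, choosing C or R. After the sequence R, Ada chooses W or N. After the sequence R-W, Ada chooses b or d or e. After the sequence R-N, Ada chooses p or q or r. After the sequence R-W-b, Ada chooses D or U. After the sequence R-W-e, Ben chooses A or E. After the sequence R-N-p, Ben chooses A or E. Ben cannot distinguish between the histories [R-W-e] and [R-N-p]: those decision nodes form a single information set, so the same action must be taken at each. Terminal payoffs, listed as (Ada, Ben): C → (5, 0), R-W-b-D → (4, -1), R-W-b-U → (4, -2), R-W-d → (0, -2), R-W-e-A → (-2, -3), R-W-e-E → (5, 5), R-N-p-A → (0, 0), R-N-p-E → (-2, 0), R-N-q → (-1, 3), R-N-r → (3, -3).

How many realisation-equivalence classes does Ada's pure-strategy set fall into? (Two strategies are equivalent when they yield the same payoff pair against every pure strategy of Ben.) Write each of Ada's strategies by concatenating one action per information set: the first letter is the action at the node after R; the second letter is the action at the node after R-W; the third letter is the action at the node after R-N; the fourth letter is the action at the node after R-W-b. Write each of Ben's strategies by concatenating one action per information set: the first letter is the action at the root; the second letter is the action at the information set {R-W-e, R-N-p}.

Ada has 36 pure strategies: WbpD, WbpU, WbqD, WbqU, WbrD, WbrU, WdpD, WdpU, WdqD, WdqU, WdrD, WdrU, WepD, WepU, WeqD, WeqU, WerD, WerU, NbpD, NbpU, NbqD, NbqU, NbrD, NbrU, NdpD, NdpU, NdqD, NdqU, NdrD, NdrU, NepD, NepU, NeqD, NeqU, NerD, NerU. Columns: CA, CE, RA, RE.
{WbpD, WbqD, WbrD} → row (5,0) (5,0) (4,-1) (4,-1)
{WbpU, WbqU, WbrU} → row (5,0) (5,0) (4,-2) (4,-2)
{WdpD, WdpU, WdqD, WdqU, WdrD, WdrU} → row (5,0) (5,0) (0,-2) (0,-2)
{WepD, WepU, WeqD, WeqU, WerD, WerU} → row (5,0) (5,0) (-2,-3) (5,5)
{NbpD, NbpU, NdpD, NdpU, NepD, NepU} → row (5,0) (5,0) (0,0) (-2,0)
{NbqD, NbqU, NdqD, NdqU, NeqD, NeqU} → row (5,0) (5,0) (-1,3) (-1,3)
{NbrD, NbrU, NdrD, NdrU, NerD, NerU} → row (5,0) (5,0) (3,-3) (3,-3)
That's 7 distinct rows out of 36 strategies.

7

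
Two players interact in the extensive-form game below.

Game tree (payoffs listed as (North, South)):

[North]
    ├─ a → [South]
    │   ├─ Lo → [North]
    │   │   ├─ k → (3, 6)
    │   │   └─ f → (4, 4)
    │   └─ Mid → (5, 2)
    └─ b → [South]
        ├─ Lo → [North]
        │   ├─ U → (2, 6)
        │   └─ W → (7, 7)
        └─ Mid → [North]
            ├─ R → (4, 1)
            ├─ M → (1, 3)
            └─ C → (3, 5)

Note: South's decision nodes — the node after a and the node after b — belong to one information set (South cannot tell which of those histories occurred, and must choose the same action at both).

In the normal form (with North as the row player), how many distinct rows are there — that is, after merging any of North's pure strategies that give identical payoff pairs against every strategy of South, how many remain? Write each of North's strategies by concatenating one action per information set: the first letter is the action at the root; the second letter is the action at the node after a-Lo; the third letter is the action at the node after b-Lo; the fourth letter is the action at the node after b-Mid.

North has 24 pure strategies: akUR, akUM, akUC, akWR, akWM, akWC, afUR, afUM, afUC, afWR, afWM, afWC, bkUR, bkUM, bkUC, bkWR, bkWM, bkWC, bfUR, bfUM, bfUC, bfWR, bfWM, bfWC. Columns: Lo, Mid.
{akUR, akUM, akUC, akWR, akWM, akWC} → row (3,6) (5,2)
{afUR, afUM, afUC, afWR, afWM, afWC} → row (4,4) (5,2)
{bkUR, bfUR} → row (2,6) (4,1)
{bkUM, bfUM} → row (2,6) (1,3)
{bkUC, bfUC} → row (2,6) (3,5)
{bkWR, bfWR} → row (7,7) (4,1)
{bkWM, bfWM} → row (7,7) (1,3)
{bkWC, bfWC} → row (7,7) (3,5)
That's 8 distinct rows out of 24 strategies.

8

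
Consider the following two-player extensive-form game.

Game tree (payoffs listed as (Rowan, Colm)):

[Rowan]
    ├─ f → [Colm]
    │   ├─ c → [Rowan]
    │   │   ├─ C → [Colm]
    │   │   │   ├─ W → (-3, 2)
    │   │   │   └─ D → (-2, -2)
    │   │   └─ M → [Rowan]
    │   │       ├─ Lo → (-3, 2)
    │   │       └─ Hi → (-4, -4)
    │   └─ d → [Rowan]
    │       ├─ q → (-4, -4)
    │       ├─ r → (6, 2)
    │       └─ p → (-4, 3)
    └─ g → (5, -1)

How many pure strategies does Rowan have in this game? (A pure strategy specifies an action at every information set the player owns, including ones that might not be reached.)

24

Rowan owns the root with actions {f, g} — two choices.
Rowan owns the node after f-c with actions {C, M} — two choices.
Rowan owns the node after f-d with actions {q, r, p} — three choices.
Rowan owns the node after f-c-M with actions {Lo, Hi} — two choices.
A pure strategy fixes one action at each information set independently, so the count is the product 2 × 2 × 3 × 2 = 24.
(For reference, Colm has 4 pure strategies, giving a 24×4 normal-form matrix.)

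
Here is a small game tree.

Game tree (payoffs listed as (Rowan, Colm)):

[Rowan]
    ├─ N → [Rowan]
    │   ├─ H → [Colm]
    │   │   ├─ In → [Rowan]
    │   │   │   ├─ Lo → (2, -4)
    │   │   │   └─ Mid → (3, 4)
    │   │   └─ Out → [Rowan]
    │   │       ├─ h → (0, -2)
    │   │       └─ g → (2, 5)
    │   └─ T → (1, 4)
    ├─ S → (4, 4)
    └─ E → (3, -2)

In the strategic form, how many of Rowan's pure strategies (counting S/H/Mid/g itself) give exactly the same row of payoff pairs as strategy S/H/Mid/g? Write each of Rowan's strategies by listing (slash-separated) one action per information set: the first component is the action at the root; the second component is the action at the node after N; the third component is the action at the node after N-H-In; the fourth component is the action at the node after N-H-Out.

8

Row for S/H/Mid/g (columns In, Out): (4,4) (4,4).
Under S/H/Mid/g, Rowan's choice at the node after N and at the node after N-H-In and at the node after N-H-Out can never be reached regardless of what Colm does, so varying those choices leaves every outcome unchanged.
Holding the reachable choices fixed and varying the unreachable ones freely already gives 2 × 2 × 2 = 8 equivalent strategies.
No other strategy reproduces this row, so those 8 are the full class: S/H/Lo/h, S/H/Lo/g, S/H/Mid/h, S/H/Mid/g, S/T/Lo/h, S/T/Lo/g, S/T/Mid/h, S/T/Mid/g.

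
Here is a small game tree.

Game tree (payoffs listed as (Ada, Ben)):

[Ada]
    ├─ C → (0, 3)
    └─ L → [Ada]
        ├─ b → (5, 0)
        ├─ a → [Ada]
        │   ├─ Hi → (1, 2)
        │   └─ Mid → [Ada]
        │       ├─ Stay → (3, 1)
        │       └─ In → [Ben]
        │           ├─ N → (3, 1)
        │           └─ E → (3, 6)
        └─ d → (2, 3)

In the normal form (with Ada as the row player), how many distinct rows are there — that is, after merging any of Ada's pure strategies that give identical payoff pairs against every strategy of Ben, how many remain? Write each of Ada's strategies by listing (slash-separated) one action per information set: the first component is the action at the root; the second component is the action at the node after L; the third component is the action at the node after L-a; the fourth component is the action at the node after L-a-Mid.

Ada has 24 pure strategies: C/b/Hi/Stay, C/b/Hi/In, C/b/Mid/Stay, C/b/Mid/In, C/a/Hi/Stay, C/a/Hi/In, C/a/Mid/Stay, C/a/Mid/In, C/d/Hi/Stay, C/d/Hi/In, C/d/Mid/Stay, C/d/Mid/In, L/b/Hi/Stay, L/b/Hi/In, L/b/Mid/Stay, L/b/Mid/In, L/a/Hi/Stay, L/a/Hi/In, L/a/Mid/Stay, L/a/Mid/In, L/d/Hi/Stay, L/d/Hi/In, L/d/Mid/Stay, L/d/Mid/In. Columns: N, E.
{C/b/Hi/Stay, C/b/Hi/In, C/b/Mid/Stay, C/b/Mid/In, C/a/Hi/Stay, C/a/Hi/In, C/a/Mid/Stay, C/a/Mid/In, C/d/Hi/Stay, C/d/Hi/In, C/d/Mid/Stay, C/d/Mid/In} → row (0,3) (0,3)
{L/b/Hi/Stay, L/b/Hi/In, L/b/Mid/Stay, L/b/Mid/In} → row (5,0) (5,0)
{L/a/Hi/Stay, L/a/Hi/In} → row (1,2) (1,2)
{L/a/Mid/Stay} → row (3,1) (3,1)
{L/a/Mid/In} → row (3,1) (3,6)
{L/d/Hi/Stay, L/d/Hi/In, L/d/Mid/Stay, L/d/Mid/In} → row (2,3) (2,3)
That's 6 distinct rows out of 24 strategies.

6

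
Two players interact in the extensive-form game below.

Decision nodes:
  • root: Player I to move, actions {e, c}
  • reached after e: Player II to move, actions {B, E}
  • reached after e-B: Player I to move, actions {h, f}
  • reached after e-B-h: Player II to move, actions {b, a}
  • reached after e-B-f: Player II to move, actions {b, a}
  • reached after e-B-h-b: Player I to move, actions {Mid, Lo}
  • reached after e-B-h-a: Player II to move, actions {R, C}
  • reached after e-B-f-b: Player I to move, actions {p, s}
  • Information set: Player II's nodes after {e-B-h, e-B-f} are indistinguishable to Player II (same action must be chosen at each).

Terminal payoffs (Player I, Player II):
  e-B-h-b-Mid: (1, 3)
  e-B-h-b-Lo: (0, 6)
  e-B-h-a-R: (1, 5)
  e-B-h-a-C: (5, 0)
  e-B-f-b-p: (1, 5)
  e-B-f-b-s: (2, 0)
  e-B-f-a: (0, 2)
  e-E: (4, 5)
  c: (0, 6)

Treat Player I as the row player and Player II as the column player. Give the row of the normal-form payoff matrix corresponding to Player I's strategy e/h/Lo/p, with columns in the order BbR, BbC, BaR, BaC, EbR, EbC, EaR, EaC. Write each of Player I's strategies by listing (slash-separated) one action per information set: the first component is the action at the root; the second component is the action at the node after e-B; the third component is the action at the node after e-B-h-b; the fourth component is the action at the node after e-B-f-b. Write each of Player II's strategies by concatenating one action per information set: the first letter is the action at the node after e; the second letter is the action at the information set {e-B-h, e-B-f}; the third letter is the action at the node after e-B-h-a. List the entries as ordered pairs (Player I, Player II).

(0,6) (0,6) (1,5) (5,0) (4,5) (4,5) (4,5) (4,5)

vs BbR: Player I plays e → Player II plays B at [e] → Player I plays h at [e-B] → Player II plays b at [e-B-h] → Player I plays Lo at [e-B-h-b] → (0, 6)
vs BbC: Player I plays e → Player II plays B at [e] → Player I plays h at [e-B] → Player II plays b at [e-B-h] → Player I plays Lo at [e-B-h-b] → (0, 6)
vs BaR: Player I plays e → Player II plays B at [e] → Player I plays h at [e-B] → Player II plays a at [e-B-h] → Player II plays R at [e-B-h-a] → (1, 5)
vs BaC: Player I plays e → Player II plays B at [e] → Player I plays h at [e-B] → Player II plays a at [e-B-h] → Player II plays C at [e-B-h-a] → (5, 0)
vs EbR: Player I plays e → Player II plays E at [e] → (4, 5)
vs EbC: Player I plays e → Player II plays E at [e] → (4, 5)
vs EaR: Player I plays e → Player II plays E at [e] → (4, 5)
vs EaC: Player I plays e → Player II plays E at [e] → (4, 5)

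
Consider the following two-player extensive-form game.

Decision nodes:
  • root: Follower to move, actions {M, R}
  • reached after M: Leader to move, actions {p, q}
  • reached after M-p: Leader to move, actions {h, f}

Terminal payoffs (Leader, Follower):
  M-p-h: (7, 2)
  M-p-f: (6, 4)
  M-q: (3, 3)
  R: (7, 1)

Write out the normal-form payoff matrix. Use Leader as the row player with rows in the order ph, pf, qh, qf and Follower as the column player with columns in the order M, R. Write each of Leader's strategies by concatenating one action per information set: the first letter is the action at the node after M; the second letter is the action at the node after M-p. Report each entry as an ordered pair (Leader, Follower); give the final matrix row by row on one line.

ph: (7,2) (7,1) | pf: (6,4) (7,1) | qh: (3,3) (7,1) | qf: (3,3) (7,1)

            M        R
  ph    (7,2)    (7,1)
  pf    (6,4)    (7,1)
  qh    (3,3)    (7,1)
  qf    (3,3)    (7,1)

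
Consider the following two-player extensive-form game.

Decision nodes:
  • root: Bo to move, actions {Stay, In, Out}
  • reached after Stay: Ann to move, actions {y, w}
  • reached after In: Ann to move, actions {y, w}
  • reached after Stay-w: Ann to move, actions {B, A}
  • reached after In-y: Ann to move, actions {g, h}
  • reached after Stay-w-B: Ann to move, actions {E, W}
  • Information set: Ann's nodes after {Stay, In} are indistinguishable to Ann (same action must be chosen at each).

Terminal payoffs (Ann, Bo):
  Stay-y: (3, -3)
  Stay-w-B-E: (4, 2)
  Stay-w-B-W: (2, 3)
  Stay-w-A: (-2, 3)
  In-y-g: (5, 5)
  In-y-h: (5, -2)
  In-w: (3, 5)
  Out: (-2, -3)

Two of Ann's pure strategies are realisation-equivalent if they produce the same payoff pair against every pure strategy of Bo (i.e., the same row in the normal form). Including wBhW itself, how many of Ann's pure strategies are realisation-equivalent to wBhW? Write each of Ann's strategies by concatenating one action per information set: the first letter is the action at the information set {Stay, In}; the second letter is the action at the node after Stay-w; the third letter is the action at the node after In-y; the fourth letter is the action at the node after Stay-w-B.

2

Row for wBhW (columns Stay, In, Out): (2,3) (3,5) (-2,-3).
Under wBhW, Ann's choice at the node after In-y can never be reached regardless of what Bo does, so varying those choices leaves every outcome unchanged.
Holding the reachable choices fixed and varying the unreachable one freely already gives 2 equivalent strategies.
No other strategy reproduces this row, so those 2 are the full class: wBgW, wBhW.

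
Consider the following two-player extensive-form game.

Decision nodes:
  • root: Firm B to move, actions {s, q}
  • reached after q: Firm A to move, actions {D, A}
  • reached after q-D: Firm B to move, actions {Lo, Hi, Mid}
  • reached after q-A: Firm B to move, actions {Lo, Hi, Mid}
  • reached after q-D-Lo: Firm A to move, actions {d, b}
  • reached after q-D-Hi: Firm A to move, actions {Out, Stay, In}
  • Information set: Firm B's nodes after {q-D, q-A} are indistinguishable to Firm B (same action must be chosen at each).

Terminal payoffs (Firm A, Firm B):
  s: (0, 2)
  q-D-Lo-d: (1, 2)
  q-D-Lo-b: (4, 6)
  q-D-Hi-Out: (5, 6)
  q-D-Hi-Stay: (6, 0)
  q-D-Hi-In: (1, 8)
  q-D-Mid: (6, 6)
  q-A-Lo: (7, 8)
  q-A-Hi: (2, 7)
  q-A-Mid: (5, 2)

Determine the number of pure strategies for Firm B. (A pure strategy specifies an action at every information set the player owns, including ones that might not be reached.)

Firm B owns the root with actions {s, q} — two choices.
Firm B owns the information set {q-D, q-A} with actions {Lo, Hi, Mid} — three choices.
A pure strategy fixes one action at each information set independently, so the count is the product 2 × 3 = 6.

6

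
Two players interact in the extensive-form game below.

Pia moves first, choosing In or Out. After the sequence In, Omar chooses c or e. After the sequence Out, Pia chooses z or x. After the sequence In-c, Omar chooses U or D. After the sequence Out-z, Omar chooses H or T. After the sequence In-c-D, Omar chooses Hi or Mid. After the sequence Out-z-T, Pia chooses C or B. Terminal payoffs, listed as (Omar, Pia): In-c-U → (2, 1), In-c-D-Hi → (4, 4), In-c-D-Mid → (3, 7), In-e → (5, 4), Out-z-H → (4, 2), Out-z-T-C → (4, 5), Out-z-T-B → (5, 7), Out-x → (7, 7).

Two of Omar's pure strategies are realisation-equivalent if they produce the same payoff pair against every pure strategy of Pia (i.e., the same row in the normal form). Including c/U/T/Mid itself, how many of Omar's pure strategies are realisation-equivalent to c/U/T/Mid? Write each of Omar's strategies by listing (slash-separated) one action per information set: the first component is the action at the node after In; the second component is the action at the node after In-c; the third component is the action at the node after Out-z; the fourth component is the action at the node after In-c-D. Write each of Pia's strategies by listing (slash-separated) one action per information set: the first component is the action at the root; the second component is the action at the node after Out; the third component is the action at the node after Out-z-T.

Row for c/U/T/Mid (columns In/z/C, In/z/B, In/x/C, In/x/B, Out/z/C, Out/z/B, Out/x/C, Out/x/B): (2,1) (2,1) (2,1) (2,1) (4,5) (5,7) (7,7) (7,7).
Under c/U/T/Mid, Omar's choice at the node after In-c-D can never be reached regardless of what Pia does, so varying those choices leaves every outcome unchanged.
Holding the reachable choices fixed and varying the unreachable one freely already gives 2 equivalent strategies.
No other strategy reproduces this row, so those 2 are the full class: c/U/T/Hi, c/U/T/Mid.

2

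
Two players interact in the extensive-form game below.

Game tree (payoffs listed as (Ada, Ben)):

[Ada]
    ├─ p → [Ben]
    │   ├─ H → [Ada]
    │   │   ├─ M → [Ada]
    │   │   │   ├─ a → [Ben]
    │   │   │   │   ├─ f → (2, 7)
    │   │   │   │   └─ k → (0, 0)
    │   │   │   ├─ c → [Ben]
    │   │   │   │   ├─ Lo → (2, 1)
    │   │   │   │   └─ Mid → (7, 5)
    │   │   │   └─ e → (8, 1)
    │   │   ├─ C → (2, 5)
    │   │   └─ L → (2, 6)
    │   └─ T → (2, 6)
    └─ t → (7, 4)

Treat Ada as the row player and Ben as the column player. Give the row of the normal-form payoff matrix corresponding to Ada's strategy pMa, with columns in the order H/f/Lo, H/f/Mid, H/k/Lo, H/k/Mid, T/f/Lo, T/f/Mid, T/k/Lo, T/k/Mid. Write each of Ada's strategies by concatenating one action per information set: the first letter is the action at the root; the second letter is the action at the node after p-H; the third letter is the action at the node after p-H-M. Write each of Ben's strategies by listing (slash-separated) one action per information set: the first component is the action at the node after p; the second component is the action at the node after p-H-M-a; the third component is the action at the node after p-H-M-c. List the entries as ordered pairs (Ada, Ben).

vs H/f/Lo: Ada plays p → Ben plays H at [p] → Ada plays M at [p-H] → Ada plays a at [p-H-M] → Ben plays f at [p-H-M-a] → (2, 7)
vs H/f/Mid: Ada plays p → Ben plays H at [p] → Ada plays M at [p-H] → Ada plays a at [p-H-M] → Ben plays f at [p-H-M-a] → (2, 7)
vs H/k/Lo: Ada plays p → Ben plays H at [p] → Ada plays M at [p-H] → Ada plays a at [p-H-M] → Ben plays k at [p-H-M-a] → (0, 0)
vs H/k/Mid: Ada plays p → Ben plays H at [p] → Ada plays M at [p-H] → Ada plays a at [p-H-M] → Ben plays k at [p-H-M-a] → (0, 0)
vs T/f/Lo: Ada plays p → Ben plays T at [p] → (2, 6)
vs T/f/Mid: Ada plays p → Ben plays T at [p] → (2, 6)
vs T/k/Lo: Ada plays p → Ben plays T at [p] → (2, 6)
vs T/k/Mid: Ada plays p → Ben plays T at [p] → (2, 6)

(2,7) (2,7) (0,0) (0,0) (2,6) (2,6) (2,6) (2,6)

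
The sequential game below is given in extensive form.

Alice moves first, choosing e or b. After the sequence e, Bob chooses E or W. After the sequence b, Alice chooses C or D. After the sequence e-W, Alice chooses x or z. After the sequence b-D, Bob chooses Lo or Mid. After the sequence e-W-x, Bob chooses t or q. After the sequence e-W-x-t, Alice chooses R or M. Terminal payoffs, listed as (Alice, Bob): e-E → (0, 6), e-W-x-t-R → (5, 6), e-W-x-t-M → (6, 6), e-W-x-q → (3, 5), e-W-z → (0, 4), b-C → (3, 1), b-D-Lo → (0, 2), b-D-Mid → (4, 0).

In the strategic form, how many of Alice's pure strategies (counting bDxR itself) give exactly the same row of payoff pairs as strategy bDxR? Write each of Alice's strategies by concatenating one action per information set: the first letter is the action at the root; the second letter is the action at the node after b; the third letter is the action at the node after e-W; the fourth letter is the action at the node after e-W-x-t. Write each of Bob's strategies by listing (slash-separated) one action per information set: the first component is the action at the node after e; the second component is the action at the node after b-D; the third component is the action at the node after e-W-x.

4

Row for bDxR (columns E/Lo/t, E/Lo/q, E/Mid/t, E/Mid/q, W/Lo/t, W/Lo/q, W/Mid/t, W/Mid/q): (0,2) (0,2) (4,0) (4,0) (0,2) (0,2) (4,0) (4,0).
Under bDxR, Alice's choice at the node after e-W and at the node after e-W-x-t can never be reached regardless of what Bob does, so varying those choices leaves every outcome unchanged.
Holding the reachable choices fixed and varying the unreachable ones freely already gives 2 × 2 = 4 equivalent strategies.
No other strategy reproduces this row, so those 4 are the full class: bDxR, bDxM, bDzR, bDzM.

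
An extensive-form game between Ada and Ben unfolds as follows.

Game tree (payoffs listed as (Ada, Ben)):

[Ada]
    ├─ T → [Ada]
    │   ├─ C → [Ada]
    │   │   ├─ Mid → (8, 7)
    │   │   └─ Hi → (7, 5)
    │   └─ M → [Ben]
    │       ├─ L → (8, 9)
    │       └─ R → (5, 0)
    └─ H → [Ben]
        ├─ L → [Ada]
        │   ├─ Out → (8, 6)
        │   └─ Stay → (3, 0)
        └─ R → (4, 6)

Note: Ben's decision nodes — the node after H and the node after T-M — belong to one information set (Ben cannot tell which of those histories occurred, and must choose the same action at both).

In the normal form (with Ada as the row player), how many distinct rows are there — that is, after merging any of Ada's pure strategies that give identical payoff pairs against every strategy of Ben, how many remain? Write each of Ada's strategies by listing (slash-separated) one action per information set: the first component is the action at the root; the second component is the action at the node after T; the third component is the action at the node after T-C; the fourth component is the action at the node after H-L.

5

Ada has 16 pure strategies: T/C/Mid/Out, T/C/Mid/Stay, T/C/Hi/Out, T/C/Hi/Stay, T/M/Mid/Out, T/M/Mid/Stay, T/M/Hi/Out, T/M/Hi/Stay, H/C/Mid/Out, H/C/Mid/Stay, H/C/Hi/Out, H/C/Hi/Stay, H/M/Mid/Out, H/M/Mid/Stay, H/M/Hi/Out, H/M/Hi/Stay. Columns: L, R.
{T/C/Mid/Out, T/C/Mid/Stay} → row (8,7) (8,7)
{T/C/Hi/Out, T/C/Hi/Stay} → row (7,5) (7,5)
{T/M/Mid/Out, T/M/Mid/Stay, T/M/Hi/Out, T/M/Hi/Stay} → row (8,9) (5,0)
{H/C/Mid/Out, H/C/Hi/Out, H/M/Mid/Out, H/M/Hi/Out} → row (8,6) (4,6)
{H/C/Mid/Stay, H/C/Hi/Stay, H/M/Mid/Stay, H/M/Hi/Stay} → row (3,0) (4,6)
That's 5 distinct rows out of 16 strategies.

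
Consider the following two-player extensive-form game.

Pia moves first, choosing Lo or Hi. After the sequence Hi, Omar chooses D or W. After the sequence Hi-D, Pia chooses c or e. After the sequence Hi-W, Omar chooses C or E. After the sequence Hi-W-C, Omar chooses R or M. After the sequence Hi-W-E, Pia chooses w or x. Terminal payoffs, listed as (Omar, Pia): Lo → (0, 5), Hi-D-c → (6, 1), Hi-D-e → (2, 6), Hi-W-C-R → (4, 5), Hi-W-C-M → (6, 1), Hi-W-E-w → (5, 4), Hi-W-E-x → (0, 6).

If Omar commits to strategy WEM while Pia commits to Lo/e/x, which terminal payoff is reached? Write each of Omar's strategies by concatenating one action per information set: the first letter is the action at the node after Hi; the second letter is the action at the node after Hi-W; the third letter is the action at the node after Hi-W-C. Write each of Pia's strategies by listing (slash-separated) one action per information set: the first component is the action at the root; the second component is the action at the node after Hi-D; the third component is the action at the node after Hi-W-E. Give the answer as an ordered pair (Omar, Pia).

(0, 5)

Trace the play path from the root:
  Pia plays Lo
→ terminal payoff (0, 5).
(Omar's choice at the node after Hi is never reached on this path, so it doesn't affect the outcome.)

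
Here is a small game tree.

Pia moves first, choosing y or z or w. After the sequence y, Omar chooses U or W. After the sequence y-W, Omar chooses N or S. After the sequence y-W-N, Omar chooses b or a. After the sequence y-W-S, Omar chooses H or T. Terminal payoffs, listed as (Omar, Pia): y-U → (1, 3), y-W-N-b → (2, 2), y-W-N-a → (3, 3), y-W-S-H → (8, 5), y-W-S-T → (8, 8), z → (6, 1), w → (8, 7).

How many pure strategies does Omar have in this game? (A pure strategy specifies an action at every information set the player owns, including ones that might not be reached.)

Omar owns the node after y with actions {U, W} — two choices.
Omar owns the node after y-W with actions {N, S} — two choices.
Omar owns the node after y-W-N with actions {b, a} — two choices.
Omar owns the node after y-W-S with actions {H, T} — two choices.
A pure strategy fixes one action at each information set independently, so the count is the product 2 × 2 × 2 × 2 = 16.
(For reference, Pia has 3 pure strategies, giving a 16×3 normal-form matrix.)

16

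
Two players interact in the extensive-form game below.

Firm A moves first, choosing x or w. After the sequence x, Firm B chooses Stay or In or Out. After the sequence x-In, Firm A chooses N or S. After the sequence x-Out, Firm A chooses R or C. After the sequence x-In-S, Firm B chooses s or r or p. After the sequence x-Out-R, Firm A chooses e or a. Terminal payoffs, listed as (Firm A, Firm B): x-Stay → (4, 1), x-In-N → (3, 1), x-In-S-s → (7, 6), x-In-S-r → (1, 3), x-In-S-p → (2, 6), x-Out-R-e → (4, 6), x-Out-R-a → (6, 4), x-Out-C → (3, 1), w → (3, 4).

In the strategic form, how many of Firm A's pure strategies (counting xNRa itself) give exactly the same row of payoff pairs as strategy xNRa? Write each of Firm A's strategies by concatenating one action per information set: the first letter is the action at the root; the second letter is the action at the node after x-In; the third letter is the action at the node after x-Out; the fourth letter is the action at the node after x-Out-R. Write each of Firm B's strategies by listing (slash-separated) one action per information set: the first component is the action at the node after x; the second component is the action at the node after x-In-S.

1

Row for xNRa (columns Stay/s, Stay/r, Stay/p, In/s, In/r, In/p, Out/s, Out/r, Out/p): (4,1) (4,1) (4,1) (3,1) (3,1) (3,1) (6,4) (6,4) (6,4).
Every one of Firm A's information sets is on the play path for some reply by Firm B when Firm A follows xNRa.
Changing the action at any of them therefore changes at least one column, so only xNRa itself gives this row.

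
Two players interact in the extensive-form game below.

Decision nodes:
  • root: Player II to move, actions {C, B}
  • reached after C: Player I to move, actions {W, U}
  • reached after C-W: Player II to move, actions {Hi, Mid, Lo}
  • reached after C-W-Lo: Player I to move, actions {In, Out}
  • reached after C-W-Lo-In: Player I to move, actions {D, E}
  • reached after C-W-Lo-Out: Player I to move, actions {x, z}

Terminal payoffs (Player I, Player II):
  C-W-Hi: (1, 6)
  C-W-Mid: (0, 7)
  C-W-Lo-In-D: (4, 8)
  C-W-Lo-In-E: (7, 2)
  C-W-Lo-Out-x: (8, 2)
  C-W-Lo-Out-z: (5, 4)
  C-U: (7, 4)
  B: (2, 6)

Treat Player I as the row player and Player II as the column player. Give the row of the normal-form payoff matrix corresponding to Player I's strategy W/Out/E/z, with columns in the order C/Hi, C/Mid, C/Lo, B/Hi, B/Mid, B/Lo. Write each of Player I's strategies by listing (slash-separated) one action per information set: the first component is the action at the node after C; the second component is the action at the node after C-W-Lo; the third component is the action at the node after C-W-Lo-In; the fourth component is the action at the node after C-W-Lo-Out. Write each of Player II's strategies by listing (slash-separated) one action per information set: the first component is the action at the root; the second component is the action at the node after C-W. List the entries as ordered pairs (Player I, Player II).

(1,6) (0,7) (5,4) (2,6) (2,6) (2,6)

vs C/Hi: Player II plays C → Player I plays W at [C] → Player II plays Hi at [C-W] → (1, 6)
vs C/Mid: Player II plays C → Player I plays W at [C] → Player II plays Mid at [C-W] → (0, 7)
vs C/Lo: Player II plays C → Player I plays W at [C] → Player II plays Lo at [C-W] → Player I plays Out at [C-W-Lo] → Player I plays z at [C-W-Lo-Out] → (5, 4)
vs B/Hi: Player II plays B → (2, 6)
vs B/Mid: Player II plays B → (2, 6)
vs B/Lo: Player II plays B → (2, 6)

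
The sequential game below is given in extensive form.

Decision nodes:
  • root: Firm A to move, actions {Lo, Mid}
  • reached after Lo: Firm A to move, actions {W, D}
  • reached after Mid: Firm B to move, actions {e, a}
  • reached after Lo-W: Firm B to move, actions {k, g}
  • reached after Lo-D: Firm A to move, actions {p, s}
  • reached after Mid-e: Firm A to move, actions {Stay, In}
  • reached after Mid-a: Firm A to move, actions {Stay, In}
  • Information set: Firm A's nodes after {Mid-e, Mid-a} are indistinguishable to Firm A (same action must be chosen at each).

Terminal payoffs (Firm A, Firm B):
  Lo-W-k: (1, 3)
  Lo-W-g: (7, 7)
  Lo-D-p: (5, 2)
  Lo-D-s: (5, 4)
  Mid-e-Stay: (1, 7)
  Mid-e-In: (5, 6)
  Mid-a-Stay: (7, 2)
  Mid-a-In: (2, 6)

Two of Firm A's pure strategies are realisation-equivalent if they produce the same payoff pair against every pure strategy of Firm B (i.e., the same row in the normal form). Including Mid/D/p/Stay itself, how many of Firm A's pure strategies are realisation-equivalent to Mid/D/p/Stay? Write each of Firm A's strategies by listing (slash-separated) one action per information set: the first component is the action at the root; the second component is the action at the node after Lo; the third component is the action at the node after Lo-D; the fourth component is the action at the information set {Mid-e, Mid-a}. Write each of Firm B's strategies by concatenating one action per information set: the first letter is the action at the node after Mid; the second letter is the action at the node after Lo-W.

Row for Mid/D/p/Stay (columns ek, eg, ak, ag): (1,7) (1,7) (7,2) (7,2).
Under Mid/D/p/Stay, Firm A's choice at the node after Lo and at the node after Lo-D can never be reached regardless of what Firm B does, so varying those choices leaves every outcome unchanged.
Holding the reachable choices fixed and varying the unreachable ones freely already gives 2 × 2 = 4 equivalent strategies.
No other strategy reproduces this row, so those 4 are the full class: Mid/W/p/Stay, Mid/W/s/Stay, Mid/D/p/Stay, Mid/D/s/Stay.

4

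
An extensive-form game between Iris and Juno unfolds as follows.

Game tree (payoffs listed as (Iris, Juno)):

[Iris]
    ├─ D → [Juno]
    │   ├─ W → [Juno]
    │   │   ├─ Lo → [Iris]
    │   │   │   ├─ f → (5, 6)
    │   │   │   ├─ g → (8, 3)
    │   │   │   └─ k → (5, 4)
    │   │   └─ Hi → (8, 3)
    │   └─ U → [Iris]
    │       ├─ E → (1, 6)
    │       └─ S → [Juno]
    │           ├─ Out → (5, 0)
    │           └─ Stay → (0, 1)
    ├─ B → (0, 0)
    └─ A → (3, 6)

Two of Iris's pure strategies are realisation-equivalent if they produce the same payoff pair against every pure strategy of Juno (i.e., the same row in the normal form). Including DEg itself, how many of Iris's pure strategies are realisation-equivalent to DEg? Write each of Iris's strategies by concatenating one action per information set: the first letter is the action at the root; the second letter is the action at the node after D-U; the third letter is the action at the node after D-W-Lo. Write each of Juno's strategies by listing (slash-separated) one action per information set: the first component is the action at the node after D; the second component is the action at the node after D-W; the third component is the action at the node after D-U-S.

1

Row for DEg (columns W/Lo/Out, W/Lo/Stay, W/Hi/Out, W/Hi/Stay, U/Lo/Out, U/Lo/Stay, U/Hi/Out, U/Hi/Stay): (8,3) (8,3) (8,3) (8,3) (1,6) (1,6) (1,6) (1,6).
Every one of Iris's information sets is on the play path for some reply by Juno when Iris follows DEg.
Changing the action at any of them therefore changes at least one column, so only DEg itself gives this row.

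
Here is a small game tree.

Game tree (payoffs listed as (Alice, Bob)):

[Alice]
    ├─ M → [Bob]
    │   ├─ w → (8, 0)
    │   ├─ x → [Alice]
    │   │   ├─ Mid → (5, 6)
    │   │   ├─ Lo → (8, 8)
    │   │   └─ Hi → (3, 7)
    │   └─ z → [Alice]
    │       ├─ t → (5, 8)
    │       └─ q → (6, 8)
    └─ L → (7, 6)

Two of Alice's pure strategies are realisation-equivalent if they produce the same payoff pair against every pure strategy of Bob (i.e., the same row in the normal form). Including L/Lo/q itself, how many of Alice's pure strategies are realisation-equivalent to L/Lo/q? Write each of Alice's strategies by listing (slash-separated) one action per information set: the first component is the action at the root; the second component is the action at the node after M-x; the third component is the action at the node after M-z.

6

Row for L/Lo/q (columns w, x, z): (7,6) (7,6) (7,6).
Under L/Lo/q, Alice's choice at the node after M-x and at the node after M-z can never be reached regardless of what Bob does, so varying those choices leaves every outcome unchanged.
Holding the reachable choices fixed and varying the unreachable ones freely already gives 3 × 2 = 6 equivalent strategies.
No other strategy reproduces this row, so those 6 are the full class: L/Mid/t, L/Mid/q, L/Lo/t, L/Lo/q, L/Hi/t, L/Hi/q.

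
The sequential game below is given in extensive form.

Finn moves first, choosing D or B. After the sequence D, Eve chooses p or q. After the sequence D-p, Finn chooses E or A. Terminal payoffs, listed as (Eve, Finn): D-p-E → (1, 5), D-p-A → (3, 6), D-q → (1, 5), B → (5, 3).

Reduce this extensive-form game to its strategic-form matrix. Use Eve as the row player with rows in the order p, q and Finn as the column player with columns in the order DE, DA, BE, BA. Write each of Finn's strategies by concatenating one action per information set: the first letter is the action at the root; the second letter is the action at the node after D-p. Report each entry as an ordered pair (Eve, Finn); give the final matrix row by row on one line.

           DE       DA       BE       BA
   p    (1,5)    (3,6)    (5,3)    (5,3)
   q    (1,5)    (1,5)    (5,3)    (5,3)

p: (1,5) (3,6) (5,3) (5,3) | q: (1,5) (1,5) (5,3) (5,3)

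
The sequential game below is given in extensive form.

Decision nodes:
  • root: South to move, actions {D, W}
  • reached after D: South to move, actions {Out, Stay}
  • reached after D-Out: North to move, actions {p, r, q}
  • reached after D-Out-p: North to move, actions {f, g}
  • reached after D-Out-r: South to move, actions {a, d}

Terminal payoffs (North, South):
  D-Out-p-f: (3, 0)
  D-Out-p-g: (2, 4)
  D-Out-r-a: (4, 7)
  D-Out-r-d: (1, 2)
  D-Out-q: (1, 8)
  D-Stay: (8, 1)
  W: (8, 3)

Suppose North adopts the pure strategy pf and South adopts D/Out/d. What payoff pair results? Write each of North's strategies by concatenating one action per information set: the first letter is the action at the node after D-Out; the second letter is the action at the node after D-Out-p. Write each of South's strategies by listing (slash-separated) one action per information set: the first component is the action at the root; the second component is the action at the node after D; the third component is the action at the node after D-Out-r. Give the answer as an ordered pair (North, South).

Trace the play path from the root:
  South plays D
  South plays Out at [D]
  North plays p at [D-Out]
  North plays f at [D-Out-p]
→ terminal payoff (3, 0).
(South's choice at the node after D-Out-r is never reached on this path, so it doesn't affect the outcome.)

(3, 0)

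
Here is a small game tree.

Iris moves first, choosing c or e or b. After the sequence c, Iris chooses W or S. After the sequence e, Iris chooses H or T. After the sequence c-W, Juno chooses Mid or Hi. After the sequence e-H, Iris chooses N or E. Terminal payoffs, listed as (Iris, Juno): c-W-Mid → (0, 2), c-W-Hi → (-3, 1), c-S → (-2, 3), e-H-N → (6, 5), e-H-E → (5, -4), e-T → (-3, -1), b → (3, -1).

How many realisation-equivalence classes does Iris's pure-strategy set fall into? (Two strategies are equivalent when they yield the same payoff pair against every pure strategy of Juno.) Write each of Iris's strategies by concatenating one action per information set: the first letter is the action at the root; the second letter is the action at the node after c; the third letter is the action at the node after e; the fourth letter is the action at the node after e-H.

Iris has 24 pure strategies: cWHN, cWHE, cWTN, cWTE, cSHN, cSHE, cSTN, cSTE, eWHN, eWHE, eWTN, eWTE, eSHN, eSHE, eSTN, eSTE, bWHN, bWHE, bWTN, bWTE, bSHN, bSHE, bSTN, bSTE. Columns: Mid, Hi.
{cWHN, cWHE, cWTN, cWTE} → row (0,2) (-3,1)
{cSHN, cSHE, cSTN, cSTE} → row (-2,3) (-2,3)
{eWHN, eSHN} → row (6,5) (6,5)
{eWHE, eSHE} → row (5,-4) (5,-4)
{eWTN, eWTE, eSTN, eSTE} → row (-3,-1) (-3,-1)
{bWHN, bWHE, bWTN, bWTE, bSHN, bSHE, bSTN, bSTE} → row (3,-1) (3,-1)
That's 6 distinct rows out of 24 strategies.

6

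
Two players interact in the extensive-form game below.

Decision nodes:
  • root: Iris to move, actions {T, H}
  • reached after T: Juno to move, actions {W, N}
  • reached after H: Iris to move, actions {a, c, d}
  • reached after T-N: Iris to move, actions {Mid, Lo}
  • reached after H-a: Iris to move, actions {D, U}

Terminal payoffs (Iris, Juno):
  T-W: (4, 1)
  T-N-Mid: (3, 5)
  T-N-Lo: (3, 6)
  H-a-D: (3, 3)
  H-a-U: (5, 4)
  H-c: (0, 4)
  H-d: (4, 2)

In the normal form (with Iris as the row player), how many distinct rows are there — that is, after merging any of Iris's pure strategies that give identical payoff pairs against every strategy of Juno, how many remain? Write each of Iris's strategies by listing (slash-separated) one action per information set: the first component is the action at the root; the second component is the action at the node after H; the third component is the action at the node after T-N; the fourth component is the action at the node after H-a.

Iris has 24 pure strategies: T/a/Mid/D, T/a/Mid/U, T/a/Lo/D, T/a/Lo/U, T/c/Mid/D, T/c/Mid/U, T/c/Lo/D, T/c/Lo/U, T/d/Mid/D, T/d/Mid/U, T/d/Lo/D, T/d/Lo/U, H/a/Mid/D, H/a/Mid/U, H/a/Lo/D, H/a/Lo/U, H/c/Mid/D, H/c/Mid/U, H/c/Lo/D, H/c/Lo/U, H/d/Mid/D, H/d/Mid/U, H/d/Lo/D, H/d/Lo/U. Columns: W, N.
{T/a/Mid/D, T/a/Mid/U, T/c/Mid/D, T/c/Mid/U, T/d/Mid/D, T/d/Mid/U} → row (4,1) (3,5)
{T/a/Lo/D, T/a/Lo/U, T/c/Lo/D, T/c/Lo/U, T/d/Lo/D, T/d/Lo/U} → row (4,1) (3,6)
{H/a/Mid/D, H/a/Lo/D} → row (3,3) (3,3)
{H/a/Mid/U, H/a/Lo/U} → row (5,4) (5,4)
{H/c/Mid/D, H/c/Mid/U, H/c/Lo/D, H/c/Lo/U} → row (0,4) (0,4)
{H/d/Mid/D, H/d/Mid/U, H/d/Lo/D, H/d/Lo/U} → row (4,2) (4,2)
That's 6 distinct rows out of 24 strategies.

6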